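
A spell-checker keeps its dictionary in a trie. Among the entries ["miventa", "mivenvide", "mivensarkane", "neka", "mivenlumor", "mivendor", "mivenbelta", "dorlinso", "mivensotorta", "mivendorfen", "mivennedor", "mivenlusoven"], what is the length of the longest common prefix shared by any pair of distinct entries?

Equivalently: take the maximum, over all pairs, of their longest common prefix length.
"mivendor" and "mivendorfen" agree on "mivendor" (8 characters) before diverging; nothing deeper is shared.
Longest shared-prefix length: 8

8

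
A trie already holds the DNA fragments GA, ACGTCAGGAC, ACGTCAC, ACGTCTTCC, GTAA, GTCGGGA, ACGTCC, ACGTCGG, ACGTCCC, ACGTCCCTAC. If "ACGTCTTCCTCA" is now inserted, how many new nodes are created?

The longest prefix of "ACGTCTTCCTCA" already in the trie is "ACGTCTTCC" (length 9).
New nodes needed: |"ACGTCTTCCTCA"| − 9 = 12 − 9 = 3.

3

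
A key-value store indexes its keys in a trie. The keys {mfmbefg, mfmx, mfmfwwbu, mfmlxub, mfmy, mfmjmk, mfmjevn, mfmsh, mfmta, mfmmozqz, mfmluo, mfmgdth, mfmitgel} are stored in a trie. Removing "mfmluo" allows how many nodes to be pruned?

A node on "mfmluo"'s path can go only if nothing else ends at it or branches off below it.
The suffix "uo" (2 nodes) is used only by "mfmluo"; the node for "mfml" still has the child "x", so pruning stops there.
Nodes removed: 2

2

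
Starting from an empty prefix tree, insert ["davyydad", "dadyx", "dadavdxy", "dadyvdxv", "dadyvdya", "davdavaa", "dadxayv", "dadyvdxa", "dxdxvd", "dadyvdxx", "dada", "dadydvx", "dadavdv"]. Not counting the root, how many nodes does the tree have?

Count nodes per top-level branch (shared prefixes stored once):
  'd'-branch (dada, dadavdv, dadavdxy, dadxayv, dadydvx, dadyvdxa, dadyvdxv, dadyvdxx, dadyvdya, dadyx, davdavaa, davyydad, dxdxvd): 42 nodes
Sum: 42

42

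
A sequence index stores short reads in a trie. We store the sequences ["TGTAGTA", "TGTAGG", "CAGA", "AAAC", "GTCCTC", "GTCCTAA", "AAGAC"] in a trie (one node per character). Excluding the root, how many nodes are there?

Trie structure (* marks end of a word):
(root)
├─ A
│  └─ A
│     ├─ A
│     │  └─ C *
│     └─ G
│        └─ A
│           └─ C *
├─ C
│  └─ A
│     └─ G
│        └─ A *
├─ G
│  └─ T
│     └─ C
│        └─ C
│           └─ T
│              ├─ A
│              │  └─ A *
│              └─ C *
└─ T
   └─ G
      └─ T
         └─ A
            └─ G
               ├─ G *
               └─ T
                  └─ A *
Counting every labelled node above: 27.

27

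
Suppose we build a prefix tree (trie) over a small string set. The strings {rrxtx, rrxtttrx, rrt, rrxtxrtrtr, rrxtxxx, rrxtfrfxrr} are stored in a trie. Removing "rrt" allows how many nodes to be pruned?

Walk "rrt" from the leaf back toward the root, removing each node that no remaining word uses.
The suffix "t" (1 node) is used only by "rrt"; the node for "rr" still has the child "x", so pruning stops there.
Nodes removed: 1

1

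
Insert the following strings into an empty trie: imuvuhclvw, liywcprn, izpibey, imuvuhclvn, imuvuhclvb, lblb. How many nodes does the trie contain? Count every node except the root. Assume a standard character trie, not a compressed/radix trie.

29

For each word, the new-node count is its length minus the longest prefix already in the trie:
  "imuvuhclvw" → 10 new (i, m, u, v, u, h, c, l, v, w)
  "liywcprn" → 8 new (l, i, y, w, c, p, r, n)
  "izpibey" → prefix "i" already present; 6 new (z, p, i, b, e, y)
  "imuvuhclvn" → prefix "imuvuhclv" already present; 1 new (n)
  "imuvuhclvb" → prefix "imuvuhclv" already present; 1 new (b)
  "lblb" → prefix "l" already present; 3 new (b, l, b)
Total nodes = 10 + 8 + 6 + 1 + 1 + 3 = 29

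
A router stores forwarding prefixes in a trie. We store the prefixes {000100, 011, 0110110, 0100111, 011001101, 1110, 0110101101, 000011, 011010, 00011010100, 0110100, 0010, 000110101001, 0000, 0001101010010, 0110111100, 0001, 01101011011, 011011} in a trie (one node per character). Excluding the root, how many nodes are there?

Insert word by word; a character creates a node only if that edge doesn't already exist:
  "000100" → 6 new (0, 0, 0, 1, 0, 0)
  "011" → prefix "0" already present; 2 new (1, 1)
  "0110110" → prefix "011" already present; 4 new (0, 1, 1, 0)
  "0100111" → prefix "01" already present; 5 new (0, 0, 1, 1, 1)
  "011001101" → prefix "0110" already present; 5 new (0, 1, 1, 0, 1)
  "1110" → 4 new (1, 1, 1, 0)
  "0110101101" → prefix "01101" already present; 5 new (0, 1, 1, 0, 1)
  "000011" → prefix "000" already present; 3 new (0, 1, 1)
  "011010" → prefix "011010" already present; 0 new (none)
  "00011010100" → prefix "0001" already present; 7 new (1, 0, 1, 0, 1, 0, 0)
  "0110100" → prefix "011010" already present; 1 new (0)
  "0010" → prefix "00" already present; 2 new (1, 0)
  "000110101001" → prefix "00011010100" already present; 1 new (1)
  "0000" → prefix "0000" already present; 0 new (none)
  "0001101010010" → prefix "000110101001" already present; 1 new (0)
  "0110111100" → prefix "011011" already present; 4 new (1, 1, 0, 0)
  "0001" → prefix "0001" already present; 0 new (none)
  "01101011011" → prefix "0110101101" already present; 1 new (1)
  "011011" → prefix "011011" already present; 0 new (none)
Total nodes = 6 + 2 + 4 + 5 + 5 + 4 + 5 + 3 + 0 + 7 + 1 + 2 + 1 + 0 + 1 + 4 + 0 + 1 + 0 = 51

51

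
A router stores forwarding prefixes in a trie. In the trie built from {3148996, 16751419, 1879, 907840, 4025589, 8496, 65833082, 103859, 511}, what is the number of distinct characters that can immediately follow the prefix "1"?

3

Follow the path "1" to its node, then look at its outgoing edges.
Distinct next characters after "1": 0, 6, 8.
That node has 3 child edges.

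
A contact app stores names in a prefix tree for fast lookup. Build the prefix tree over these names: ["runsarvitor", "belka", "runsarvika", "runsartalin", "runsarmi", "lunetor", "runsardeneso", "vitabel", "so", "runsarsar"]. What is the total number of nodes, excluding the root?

50

Count nodes per top-level branch (shared prefixes stored once):
  'b'-branch (belka): 5 nodes
  'l'-branch (lunetor): 7 nodes
  'r'-branch (runsardeneso, runsarmi, runsarsar, runsartalin, runsarvika, runsarvitor): 29 nodes
  's'-branch (so): 2 nodes
  'v'-branch (vitabel): 7 nodes
Sum: 50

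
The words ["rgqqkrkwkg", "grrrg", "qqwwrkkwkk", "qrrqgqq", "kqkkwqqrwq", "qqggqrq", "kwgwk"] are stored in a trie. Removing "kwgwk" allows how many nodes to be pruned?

4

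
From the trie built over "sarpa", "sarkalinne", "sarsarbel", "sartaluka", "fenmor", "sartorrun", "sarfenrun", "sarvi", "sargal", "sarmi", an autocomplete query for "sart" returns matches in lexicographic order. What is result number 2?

sartorrun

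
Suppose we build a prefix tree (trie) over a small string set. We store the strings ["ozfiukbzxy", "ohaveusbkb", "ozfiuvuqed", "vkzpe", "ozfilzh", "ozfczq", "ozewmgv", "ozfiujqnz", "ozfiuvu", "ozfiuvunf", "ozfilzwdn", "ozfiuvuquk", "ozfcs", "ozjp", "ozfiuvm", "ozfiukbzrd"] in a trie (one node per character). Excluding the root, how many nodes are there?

For each word, the new-node count is its length minus the longest prefix already in the trie:
  "ozfiukbzxy" → 10 new (o, z, f, i, u, k, b, z, x, y)
  "ohaveusbkb" → prefix "o" already present; 9 new (h, a, v, e, u, s, b, k, b)
  "ozfiuvuqed" → prefix "ozfiu" already present; 5 new (v, u, q, e, d)
  "vkzpe" → 5 new (v, k, z, p, e)
  "ozfilzh" → prefix "ozfi" already present; 3 new (l, z, h)
  "ozfczq" → prefix "ozf" already present; 3 new (c, z, q)
  "ozewmgv" → prefix "oz" already present; 5 new (e, w, m, g, v)
  "ozfiujqnz" → prefix "ozfiu" already present; 4 new (j, q, n, z)
  "ozfiuvu" → prefix "ozfiuvu" already present; 0 new (none)
  "ozfiuvunf" → prefix "ozfiuvu" already present; 2 new (n, f)
  "ozfilzwdn" → prefix "ozfilz" already present; 3 new (w, d, n)
  "ozfiuvuquk" → prefix "ozfiuvuq" already present; 2 new (u, k)
  "ozfcs" → prefix "ozfc" already present; 1 new (s)
  "ozjp" → prefix "oz" already present; 2 new (j, p)
  "ozfiuvm" → prefix "ozfiuv" already present; 1 new (m)
  "ozfiukbzrd" → prefix "ozfiukbz" already present; 2 new (r, d)
Total nodes = 10 + 9 + 5 + 5 + 3 + 3 + 5 + 4 + 0 + 2 + 3 + 2 + 1 + 2 + 1 + 2 = 57

57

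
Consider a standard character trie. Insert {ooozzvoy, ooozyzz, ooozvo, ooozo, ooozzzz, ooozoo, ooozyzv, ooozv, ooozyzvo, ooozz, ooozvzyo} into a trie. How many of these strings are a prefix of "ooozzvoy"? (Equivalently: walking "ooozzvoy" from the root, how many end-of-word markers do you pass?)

2

Check each prefix of "ooozzvoy" against the stored set — each match is an end-marker on the path.
Prefixes of the query that are stored words: "ooozz", "ooozzvoy"
Count: 2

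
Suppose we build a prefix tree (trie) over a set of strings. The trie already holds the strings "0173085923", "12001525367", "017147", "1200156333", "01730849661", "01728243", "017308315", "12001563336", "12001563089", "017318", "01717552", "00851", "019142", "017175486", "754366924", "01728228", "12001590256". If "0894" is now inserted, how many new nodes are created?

3

"0" is already a path in the trie; the remaining "894" must be added.
Each of the 3 remaining characters creates one node.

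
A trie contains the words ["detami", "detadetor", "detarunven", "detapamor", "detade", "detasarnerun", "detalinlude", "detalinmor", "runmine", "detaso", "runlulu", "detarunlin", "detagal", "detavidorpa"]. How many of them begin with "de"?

12

Filter for entries beginning with "de":
Matches: "detade", "detadetor", "detagal", "detalinlude", "detalinmor", "detami", "detapamor", "detarunlin", "detarunven", "detasarnerun", "detaso", "detavidorpa"
Count: 12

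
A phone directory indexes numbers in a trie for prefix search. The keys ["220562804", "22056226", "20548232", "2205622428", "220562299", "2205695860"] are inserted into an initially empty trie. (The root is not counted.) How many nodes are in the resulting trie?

Count nodes per top-level branch (shared prefixes stored once):
  '2'-branch (20548232, 2205622428, 22056226, 220562299, 220562804, 2205695860): 28 nodes
Sum: 28

28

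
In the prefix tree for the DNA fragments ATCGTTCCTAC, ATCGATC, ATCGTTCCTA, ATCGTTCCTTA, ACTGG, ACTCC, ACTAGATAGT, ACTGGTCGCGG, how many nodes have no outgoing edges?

6

Leaves are exactly the stored words that no other stored word extends.
Those words: "ACTAGATAGT", "ACTCC", "ACTGGTCGCGG", "ATCGATC", "ATCGTTCCTAC", "ATCGTTCCTTA"
Leaf count: 6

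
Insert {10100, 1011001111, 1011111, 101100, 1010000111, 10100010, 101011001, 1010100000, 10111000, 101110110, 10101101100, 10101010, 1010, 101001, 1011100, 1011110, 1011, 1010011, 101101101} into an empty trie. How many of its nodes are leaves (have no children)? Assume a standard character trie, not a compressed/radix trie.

13

Leaves are exactly the stored words that no other stored word extends.
Those words: "1010000111", "10100010", "1010011", "1010100000", "10101010", "101011001", "10101101100", "1011001111", "101101101", "10111000", "101110110", "1011110", "1011111"
Leaf count: 13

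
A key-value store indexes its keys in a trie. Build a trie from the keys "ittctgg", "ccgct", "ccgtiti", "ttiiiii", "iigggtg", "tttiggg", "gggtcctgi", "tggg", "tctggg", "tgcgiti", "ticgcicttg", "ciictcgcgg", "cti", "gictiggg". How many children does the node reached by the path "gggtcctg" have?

Walk "gggtcctg" from the root, arriving at one node.
Distinct next characters after "gggtcctg": i.
That node has 1 child edge.

1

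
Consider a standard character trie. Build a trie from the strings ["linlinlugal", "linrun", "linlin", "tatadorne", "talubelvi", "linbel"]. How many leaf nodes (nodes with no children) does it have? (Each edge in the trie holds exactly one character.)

A leaf is a node with no children — equivalently, the end of a word that is not a proper prefix of any other stored word.
Those words: "linbel", "linlinlugal", "linrun", "talubelvi", "tatadorne"
Leaf count: 5

5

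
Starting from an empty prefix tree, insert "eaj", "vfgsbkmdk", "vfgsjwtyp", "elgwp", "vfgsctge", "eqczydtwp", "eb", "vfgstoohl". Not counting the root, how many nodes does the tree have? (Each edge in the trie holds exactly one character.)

39

Trace insertions, counting only characters that open a new branch:
  "eaj" → 3 new (e, a, j)
  "vfgsbkmdk" → 9 new (v, f, g, s, b, k, m, d, k)
  "vfgsjwtyp" → prefix "vfgs" already present; 5 new (j, w, t, y, p)
  "elgwp" → prefix "e" already present; 4 new (l, g, w, p)
  "vfgsctge" → prefix "vfgs" already present; 4 new (c, t, g, e)
  "eqczydtwp" → prefix "e" already present; 8 new (q, c, z, y, d, t, w, p)
  "eb" → prefix "e" already present; 1 new (b)
  "vfgstoohl" → prefix "vfgs" already present; 5 new (t, o, o, h, l)
Total nodes = 3 + 9 + 5 + 4 + 4 + 8 + 1 + 5 = 39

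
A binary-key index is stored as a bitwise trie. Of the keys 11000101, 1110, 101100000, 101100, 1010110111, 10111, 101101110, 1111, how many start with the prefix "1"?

8

Filter for entries beginning with "1":
Words under "1": 1010110111, 101100, 101100000, 101101110, 10111, 11000101, 1110, 1111
Count: 8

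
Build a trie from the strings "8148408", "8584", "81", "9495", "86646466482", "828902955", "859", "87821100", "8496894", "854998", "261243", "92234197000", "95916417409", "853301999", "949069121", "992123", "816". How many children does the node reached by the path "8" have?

6

Walk "8" from the root, arriving at one node.
Characters that immediately follow "8" among the stored strings: {1, 2, 4, 5, 6, 7}.
That node has 6 child edges.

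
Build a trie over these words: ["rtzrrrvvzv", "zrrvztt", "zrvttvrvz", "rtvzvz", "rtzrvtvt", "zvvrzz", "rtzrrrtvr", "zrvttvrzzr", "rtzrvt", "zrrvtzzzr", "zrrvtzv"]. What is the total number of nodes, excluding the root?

49

Count nodes per top-level branch (shared prefixes stored once):
  'r'-branch (rtvzvz, rtzrrrtvr, rtzrrrvvzv, rtzrvt, rtzrvtvt): 21 nodes
  'z'-branch (zrrvtzv, zrrvtzzzr, zrrvztt, zrvttvrvz, zrvttvrzzr, zvvrzz): 28 nodes
Sum: 49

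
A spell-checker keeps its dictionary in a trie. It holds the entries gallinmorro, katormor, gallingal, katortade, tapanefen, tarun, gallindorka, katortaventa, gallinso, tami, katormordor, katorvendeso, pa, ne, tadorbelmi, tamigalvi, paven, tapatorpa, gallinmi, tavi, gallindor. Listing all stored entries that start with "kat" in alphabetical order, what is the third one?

Filter for "kat…" and sort: "katormor", "katormordor", "katortade", "katortaventa", "katorvendeso"
The 3rd is katortade.

katortade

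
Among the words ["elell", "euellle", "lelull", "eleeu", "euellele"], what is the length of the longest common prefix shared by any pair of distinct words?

5

Equivalently: take the maximum, over all pairs, of their longest common prefix length.
"euellele" and "euellle" agree on "euell" (5 characters) before diverging; nothing deeper is shared.
Longest shared-prefix length: 5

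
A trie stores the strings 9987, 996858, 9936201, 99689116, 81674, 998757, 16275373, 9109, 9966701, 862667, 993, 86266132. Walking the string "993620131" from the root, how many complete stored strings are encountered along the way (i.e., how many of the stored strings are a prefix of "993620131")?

Check each prefix of "993620131" against the stored set — each match is an end-marker on the path.
Prefixes of the query that are stored words: "993", "9936201"
Count: 2

2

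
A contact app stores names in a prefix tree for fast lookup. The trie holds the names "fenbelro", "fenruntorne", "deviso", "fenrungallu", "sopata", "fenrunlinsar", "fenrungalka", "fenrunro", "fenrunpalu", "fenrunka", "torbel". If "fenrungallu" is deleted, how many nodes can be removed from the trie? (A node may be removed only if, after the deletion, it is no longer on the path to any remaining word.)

2

After clearing the end-marker at "fenrungallu", prune upward until reaching a node still needed by another word.
The suffix "lu" (2 nodes) is used only by "fenrungallu"; the node for "fenrungal" still has the child "k", so pruning stops there.
Nodes removed: 2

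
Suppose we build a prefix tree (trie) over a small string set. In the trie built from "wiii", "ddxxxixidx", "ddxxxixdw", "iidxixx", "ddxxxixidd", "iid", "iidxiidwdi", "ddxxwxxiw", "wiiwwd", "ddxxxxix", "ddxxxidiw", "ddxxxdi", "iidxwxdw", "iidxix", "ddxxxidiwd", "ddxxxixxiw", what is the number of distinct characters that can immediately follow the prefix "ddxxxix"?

3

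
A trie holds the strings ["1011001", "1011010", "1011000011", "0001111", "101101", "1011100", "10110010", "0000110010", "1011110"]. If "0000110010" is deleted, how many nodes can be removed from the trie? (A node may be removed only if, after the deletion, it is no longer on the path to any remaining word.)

7

A node on "0000110010"'s path can go only if nothing else ends at it or branches off below it.
The suffix "0110010" (7 nodes) is used only by "0000110010"; the node for "000" still has the child "1", so pruning stops there.
Nodes removed: 7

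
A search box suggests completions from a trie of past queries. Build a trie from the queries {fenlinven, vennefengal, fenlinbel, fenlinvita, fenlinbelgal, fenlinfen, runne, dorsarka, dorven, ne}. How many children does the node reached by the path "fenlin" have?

3

Walk "fenlin" from the root, arriving at one node.
Characters that immediately follow "fenlin" among the stored strings: {b, f, v}.
That node has 3 child edges.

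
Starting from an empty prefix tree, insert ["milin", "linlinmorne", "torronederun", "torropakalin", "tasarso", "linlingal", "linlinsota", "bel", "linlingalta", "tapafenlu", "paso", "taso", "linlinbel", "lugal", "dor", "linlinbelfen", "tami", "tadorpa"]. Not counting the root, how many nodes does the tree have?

85

Trace insertions, counting only characters that open a new branch:
  "milin" → 5 new (m, i, l, i, n)
  "linlinmorne" → 11 new (l, i, n, l, i, n, m, o, r, n, e)
  "torronederun" → 12 new (t, o, r, r, o, n, e, d, e, r, u, n)
  "torropakalin" → prefix "torro" already present; 7 new (p, a, k, a, l, i, n)
  "tasarso" → prefix "t" already present; 6 new (a, s, a, r, s, o)
  "linlingal" → prefix "linlin" already present; 3 new (g, a, l)
  "linlinsota" → prefix "linlin" already present; 4 new (s, o, t, a)
  "bel" → 3 new (b, e, l)
  "linlingalta" → prefix "linlingal" already present; 2 new (t, a)
  "tapafenlu" → prefix "ta" already present; 7 new (p, a, f, e, n, l, u)
  "paso" → 4 new (p, a, s, o)
  "taso" → prefix "tas" already present; 1 new (o)
  "linlinbel" → prefix "linlin" already present; 3 new (b, e, l)
  "lugal" → prefix "l" already present; 4 new (u, g, a, l)
  "dor" → 3 new (d, o, r)
  "linlinbelfen" → prefix "linlinbel" already present; 3 new (f, e, n)
  "tami" → prefix "ta" already present; 2 new (m, i)
  "tadorpa" → prefix "ta" already present; 5 new (d, o, r, p, a)
Total nodes = 5 + 11 + 12 + 7 + 6 + 3 + 4 + 3 + 2 + 7 + 4 + 1 + 3 + 4 + 3 + 3 + 2 + 5 = 85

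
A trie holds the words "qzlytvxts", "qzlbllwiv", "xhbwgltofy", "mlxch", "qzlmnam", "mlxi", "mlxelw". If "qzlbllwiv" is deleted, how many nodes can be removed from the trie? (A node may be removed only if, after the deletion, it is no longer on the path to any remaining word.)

A node on "qzlbllwiv"'s path can go only if nothing else ends at it or branches off below it.
The suffix "bllwiv" (6 nodes) is used only by "qzlbllwiv"; the node for "qzl" still has the child "y", so pruning stops there.
Nodes removed: 6

6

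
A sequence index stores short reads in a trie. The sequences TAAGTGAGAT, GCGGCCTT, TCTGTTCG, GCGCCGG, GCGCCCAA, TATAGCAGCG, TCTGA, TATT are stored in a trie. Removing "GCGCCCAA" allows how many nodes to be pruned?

3

A node on "GCGCCCAA"'s path can go only if nothing else ends at it or branches off below it.
The suffix "CAA" (3 nodes) is used only by "GCGCCCAA"; the node for "GCGCC" still has the child "G", so pruning stops there.
Nodes removed: 3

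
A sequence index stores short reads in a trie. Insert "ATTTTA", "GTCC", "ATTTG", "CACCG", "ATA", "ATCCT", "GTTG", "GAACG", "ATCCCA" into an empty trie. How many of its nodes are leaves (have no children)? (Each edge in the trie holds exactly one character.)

Leaves are exactly the stored words that no other stored word extends.
Those words: "ATA", "ATCCCA", "ATCCT", "ATTTG", "ATTTTA", "CACCG", "GAACG", "GTCC", "GTTG"
Leaf count: 9

9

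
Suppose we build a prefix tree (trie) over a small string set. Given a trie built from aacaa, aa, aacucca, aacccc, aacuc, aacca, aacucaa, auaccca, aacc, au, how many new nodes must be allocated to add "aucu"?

2

Walking "aucu" from the root, the first 2 characters ("au") follow existing edges; "c" is the first miss.
Each of the 2 remaining characters creates one node.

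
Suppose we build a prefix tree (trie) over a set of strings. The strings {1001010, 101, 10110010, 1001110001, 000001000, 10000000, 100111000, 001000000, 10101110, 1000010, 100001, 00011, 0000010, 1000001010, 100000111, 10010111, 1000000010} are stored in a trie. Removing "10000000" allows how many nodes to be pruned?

0

After clearing the end-marker at "10000000", prune upward until reaching a node still needed by another word.
Every node on "10000000" is still needed (e.g. by "1000000010"), so nothing is freed.
Nodes removed: 0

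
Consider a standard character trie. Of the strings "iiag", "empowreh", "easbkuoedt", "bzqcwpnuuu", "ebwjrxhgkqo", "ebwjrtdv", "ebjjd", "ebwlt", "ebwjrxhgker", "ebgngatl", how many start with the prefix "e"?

8

Walk to "e"; the words in its subtree are exactly those with that prefix.
Words under "e": easbkuoedt, ebgngatl, ebjjd, ebwjrtdv, ebwjrxhgker, ebwjrxhgkqo, ebwlt, empowreh
Count: 8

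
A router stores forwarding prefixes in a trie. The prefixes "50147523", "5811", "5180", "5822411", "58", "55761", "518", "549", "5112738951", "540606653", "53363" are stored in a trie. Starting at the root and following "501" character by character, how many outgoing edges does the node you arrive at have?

1

Walk "501" from the root, arriving at one node.
Distinct next characters after "501": 4.
That node has 1 child edge.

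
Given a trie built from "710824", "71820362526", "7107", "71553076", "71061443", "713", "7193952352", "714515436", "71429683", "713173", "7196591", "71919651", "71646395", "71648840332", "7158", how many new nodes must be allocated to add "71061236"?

The longest prefix of "71061236" already in the trie is "71061" (length 5).
So 8 − 5 = 3 new nodes.

3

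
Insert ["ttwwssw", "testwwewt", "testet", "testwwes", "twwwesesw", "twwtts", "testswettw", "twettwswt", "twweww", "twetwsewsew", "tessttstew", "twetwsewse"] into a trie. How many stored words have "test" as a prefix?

Filter for entries beginning with "test":
Words under "test": testet, testswettw, testwwes, testwwewt
Count: 4

4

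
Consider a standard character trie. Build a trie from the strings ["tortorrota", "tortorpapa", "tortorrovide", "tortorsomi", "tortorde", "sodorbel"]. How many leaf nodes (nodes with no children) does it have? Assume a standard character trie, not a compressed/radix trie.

6

A leaf is a node with no children — equivalently, the end of a word that is not a proper prefix of any other stored word.
Those words: "sodorbel", "tortorde", "tortorpapa", "tortorrota", "tortorrovide", "tortorsomi"
Leaf count: 6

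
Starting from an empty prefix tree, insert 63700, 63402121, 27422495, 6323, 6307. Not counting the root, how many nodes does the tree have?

Trace insertions, counting only characters that open a new branch:
  "63700" → 5 new (6, 3, 7, 0, 0)
  "63402121" → prefix "63" already present; 6 new (4, 0, 2, 1, 2, 1)
  "27422495" → 8 new (2, 7, 4, 2, 2, 4, 9, 5)
  "6323" → prefix "63" already present; 2 new (2, 3)
  "6307" → prefix "63" already present; 2 new (0, 7)
Total nodes = 5 + 6 + 8 + 2 + 2 = 23

23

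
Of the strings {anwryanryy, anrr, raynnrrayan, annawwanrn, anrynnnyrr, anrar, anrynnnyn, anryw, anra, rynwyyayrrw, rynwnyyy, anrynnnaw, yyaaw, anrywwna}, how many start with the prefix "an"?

Filter for entries beginning with "an":
Matches: "annawwanrn", "anra", "anrar", "anrr", "anrynnnaw", "anrynnnyn", "anrynnnyrr", "anryw", "anrywwna", "anwryanryy"
Count: 10

10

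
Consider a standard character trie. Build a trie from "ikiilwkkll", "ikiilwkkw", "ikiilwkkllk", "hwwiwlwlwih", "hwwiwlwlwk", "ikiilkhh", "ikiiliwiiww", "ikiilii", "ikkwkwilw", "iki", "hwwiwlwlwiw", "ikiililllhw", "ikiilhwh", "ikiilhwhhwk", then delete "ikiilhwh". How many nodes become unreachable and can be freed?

Walk "ikiilhwh" from the leaf back toward the root, removing each node that no remaining word uses.
Every node on "ikiilhwh" is still needed (e.g. by "ikiilhwhhwk"), so nothing is freed.
Nodes removed: 0

0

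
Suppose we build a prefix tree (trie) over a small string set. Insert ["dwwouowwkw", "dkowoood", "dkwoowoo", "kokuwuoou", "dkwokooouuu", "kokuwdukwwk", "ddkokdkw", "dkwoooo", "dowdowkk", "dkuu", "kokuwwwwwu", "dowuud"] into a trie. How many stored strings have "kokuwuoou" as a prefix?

1

Filter for entries beginning with "kokuwuoou":
Matches: "kokuwuoou"
Count: 1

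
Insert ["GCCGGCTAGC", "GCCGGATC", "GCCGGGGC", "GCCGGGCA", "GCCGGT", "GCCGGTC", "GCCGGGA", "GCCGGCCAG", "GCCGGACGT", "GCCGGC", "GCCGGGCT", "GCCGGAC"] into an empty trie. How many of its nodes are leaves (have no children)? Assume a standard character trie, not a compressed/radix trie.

9

Leaves are exactly the stored words that no other stored word extends.
Those words: "GCCGGACGT", "GCCGGATC", "GCCGGCCAG", "GCCGGCTAGC", "GCCGGGA", "GCCGGGCA", "GCCGGGCT", "GCCGGGGC", "GCCGGTC"
Leaf count: 9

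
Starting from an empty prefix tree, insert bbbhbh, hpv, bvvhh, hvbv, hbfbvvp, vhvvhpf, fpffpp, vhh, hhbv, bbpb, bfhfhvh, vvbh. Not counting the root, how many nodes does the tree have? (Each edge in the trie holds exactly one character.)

50

Insert word by word; a character creates a node only if that edge doesn't already exist:
  "bbbhbh" → 6 new (b, b, b, h, b, h)
  "hpv" → 3 new (h, p, v)
  "bvvhh" → prefix "b" already present; 4 new (v, v, h, h)
  "hvbv" → prefix "h" already present; 3 new (v, b, v)
  "hbfbvvp" → prefix "h" already present; 6 new (b, f, b, v, v, p)
  "vhvvhpf" → 7 new (v, h, v, v, h, p, f)
  "fpffpp" → 6 new (f, p, f, f, p, p)
  "vhh" → prefix "vh" already present; 1 new (h)
  "hhbv" → prefix "h" already present; 3 new (h, b, v)
  "bbpb" → prefix "bb" already present; 2 new (p, b)
  "bfhfhvh" → prefix "b" already present; 6 new (f, h, f, h, v, h)
  "vvbh" → prefix "v" already present; 3 new (v, b, h)
Total nodes = 6 + 3 + 4 + 3 + 6 + 7 + 6 + 1 + 3 + 2 + 6 + 3 = 50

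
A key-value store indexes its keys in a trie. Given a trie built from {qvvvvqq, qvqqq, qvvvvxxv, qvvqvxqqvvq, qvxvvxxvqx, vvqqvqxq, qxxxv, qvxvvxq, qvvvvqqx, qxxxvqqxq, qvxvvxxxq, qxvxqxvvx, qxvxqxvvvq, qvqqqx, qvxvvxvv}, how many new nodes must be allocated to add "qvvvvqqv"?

"qvvvvqq" is already a path in the trie; the remaining "v" must be added.
New nodes needed: |"qvvvvqqv"| − 7 = 8 − 7 = 1.

1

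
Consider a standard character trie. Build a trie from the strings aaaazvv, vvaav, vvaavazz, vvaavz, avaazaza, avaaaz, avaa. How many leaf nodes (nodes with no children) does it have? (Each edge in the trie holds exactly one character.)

5

Leaves are exactly the stored words that no other stored word extends.
Those words: "aaaazvv", "avaaaz", "avaazaza", "vvaavazz", "vvaavz"
Leaf count: 5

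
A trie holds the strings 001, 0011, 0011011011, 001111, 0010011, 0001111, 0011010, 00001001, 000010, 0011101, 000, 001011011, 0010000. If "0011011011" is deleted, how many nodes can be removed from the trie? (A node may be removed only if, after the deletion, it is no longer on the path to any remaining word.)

Walk "0011011011" from the leaf back toward the root, removing each node that no remaining word uses.
The suffix "1011" (4 nodes) is used only by "0011011011"; the node for "001101" still has the child "0", so pruning stops there.
Nodes removed: 4

4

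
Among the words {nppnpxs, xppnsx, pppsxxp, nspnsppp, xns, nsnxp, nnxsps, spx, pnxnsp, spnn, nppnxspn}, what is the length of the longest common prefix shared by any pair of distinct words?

Look for the deepest trie node that still has at least two words in its subtree.
e.g. "nppnpxs" and "nppnxspn" share the prefix "nppn" of length 4; no pair shares a longer one.
Longest shared-prefix length: 4

4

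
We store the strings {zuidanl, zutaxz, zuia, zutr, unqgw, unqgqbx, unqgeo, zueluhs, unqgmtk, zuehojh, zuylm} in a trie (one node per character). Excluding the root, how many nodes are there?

Trie structure (* marks end of a word):
(root)
├─ u
│  └─ n
│     └─ q
│        └─ g
│           ├─ e
│           │  └─ o *
│           ├─ m
│           │  └─ t
│           │     └─ k *
│           ├─ q
│           │  └─ b
│           │     └─ x *
│           └─ w *
└─ z
   └─ u
      ├─ e
      │  ├─ h
      │  │  └─ o
      │  │     └─ j
      │  │        └─ h *
      │  └─ l
      │     └─ u
      │        └─ h
      │           └─ s *
      ├─ i
      │  ├─ a *
      │  └─ d
      │     └─ a
      │        └─ n
      │           └─ l *
      ├─ t
      │  ├─ a
      │  │  └─ x
      │  │     └─ z *
      │  └─ r *
      └─ y
         └─ l
            └─ m *
Counting every labelled node above: 38.

38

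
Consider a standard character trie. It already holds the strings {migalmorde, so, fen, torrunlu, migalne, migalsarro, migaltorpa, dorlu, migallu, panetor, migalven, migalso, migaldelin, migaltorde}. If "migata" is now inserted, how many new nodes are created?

The longest prefix of "migata" already in the trie is "miga" (length 4).
New nodes needed: |"migata"| − 4 = 6 − 4 = 2.

2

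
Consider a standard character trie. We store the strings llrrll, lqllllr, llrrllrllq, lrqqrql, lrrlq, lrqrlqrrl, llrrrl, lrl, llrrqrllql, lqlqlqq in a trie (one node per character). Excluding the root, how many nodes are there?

For each word, the new-node count is its length minus the longest prefix already in the trie:
  "llrrll" → 6 new (l, l, r, r, l, l)
  "lqllllr" → prefix "l" already present; 6 new (q, l, l, l, l, r)
  "llrrllrllq" → prefix "llrrll" already present; 4 new (r, l, l, q)
  "lrqqrql" → prefix "l" already present; 6 new (r, q, q, r, q, l)
  "lrrlq" → prefix "lr" already present; 3 new (r, l, q)
  "lrqrlqrrl" → prefix "lrq" already present; 6 new (r, l, q, r, r, l)
  "llrrrl" → prefix "llrr" already present; 2 new (r, l)
  "lrl" → prefix "lr" already present; 1 new (l)
  "llrrqrllql" → prefix "llrr" already present; 6 new (q, r, l, l, q, l)
  "lqlqlqq" → prefix "lql" already present; 4 new (q, l, q, q)
Total nodes = 6 + 6 + 4 + 6 + 3 + 6 + 2 + 1 + 6 + 4 = 44

44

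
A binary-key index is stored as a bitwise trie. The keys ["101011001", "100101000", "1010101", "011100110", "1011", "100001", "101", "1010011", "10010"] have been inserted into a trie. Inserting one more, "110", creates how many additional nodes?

Walking "110" from the root, the first 1 characters ("1") follow existing edges; "1" is the first miss.
Each of the 2 remaining characters creates one node.

2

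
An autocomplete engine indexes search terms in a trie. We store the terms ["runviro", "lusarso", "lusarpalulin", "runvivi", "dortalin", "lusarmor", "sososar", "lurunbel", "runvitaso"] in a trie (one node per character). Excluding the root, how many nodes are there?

For each word, the new-node count is its length minus the longest prefix already in the trie:
  "runviro" → 7 new (r, u, n, v, i, r, o)
  "lusarso" → 7 new (l, u, s, a, r, s, o)
  "lusarpalulin" → prefix "lusar" already present; 7 new (p, a, l, u, l, i, n)
  "runvivi" → prefix "runvi" already present; 2 new (v, i)
  "dortalin" → 8 new (d, o, r, t, a, l, i, n)
  "lusarmor" → prefix "lusar" already present; 3 new (m, o, r)
  "sososar" → 7 new (s, o, s, o, s, a, r)
  "lurunbel" → prefix "lu" already present; 6 new (r, u, n, b, e, l)
  "runvitaso" → prefix "runvi" already present; 4 new (t, a, s, o)
Total nodes = 7 + 7 + 7 + 2 + 8 + 3 + 7 + 6 + 4 = 51

51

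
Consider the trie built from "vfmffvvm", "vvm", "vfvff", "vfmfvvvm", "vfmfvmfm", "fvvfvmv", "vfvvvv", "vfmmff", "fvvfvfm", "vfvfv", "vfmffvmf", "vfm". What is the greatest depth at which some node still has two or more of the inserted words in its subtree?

6

Equivalently: take the maximum, over all pairs, of their longest common prefix length.
"vfmffvmf" and "vfmffvvm" agree on "vfmffv" (6 characters) before diverging; nothing deeper is shared.
Longest shared-prefix length: 6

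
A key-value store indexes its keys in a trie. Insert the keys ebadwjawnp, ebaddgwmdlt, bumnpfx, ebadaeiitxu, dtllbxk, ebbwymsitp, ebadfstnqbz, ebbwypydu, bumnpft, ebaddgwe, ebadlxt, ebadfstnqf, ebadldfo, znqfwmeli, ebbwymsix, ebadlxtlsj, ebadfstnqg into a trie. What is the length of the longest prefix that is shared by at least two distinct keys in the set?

Look for the deepest trie node that still has at least two words in its subtree.
"ebadfstnqbz" and "ebadfstnqf" agree on "ebadfstnq" (9 characters) before diverging; nothing deeper is shared.
Longest shared-prefix length: 9

9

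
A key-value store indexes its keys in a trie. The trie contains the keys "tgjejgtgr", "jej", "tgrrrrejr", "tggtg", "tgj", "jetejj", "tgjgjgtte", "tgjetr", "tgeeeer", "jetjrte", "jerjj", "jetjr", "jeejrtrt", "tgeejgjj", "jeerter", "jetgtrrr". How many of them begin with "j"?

8

Filter for entries beginning with "j":
Words under "j": jeejrtrt, jeerter, jej, jerjj, jetejj, jetgtrrr, jetjr, jetjrte
Count: 8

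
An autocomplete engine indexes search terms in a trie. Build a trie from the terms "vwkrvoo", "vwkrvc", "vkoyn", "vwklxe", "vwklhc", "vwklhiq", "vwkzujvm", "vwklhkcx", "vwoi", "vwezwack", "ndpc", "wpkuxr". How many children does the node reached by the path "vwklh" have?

3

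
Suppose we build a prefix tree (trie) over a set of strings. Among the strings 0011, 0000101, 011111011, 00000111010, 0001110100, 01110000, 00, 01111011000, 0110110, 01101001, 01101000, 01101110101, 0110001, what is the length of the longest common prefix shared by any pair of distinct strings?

7

Equivalently: take the maximum, over all pairs, of their longest common prefix length.
e.g. "01101000" and "01101001" share the prefix "0110100" of length 7; no pair shares a longer one.
Longest shared-prefix length: 7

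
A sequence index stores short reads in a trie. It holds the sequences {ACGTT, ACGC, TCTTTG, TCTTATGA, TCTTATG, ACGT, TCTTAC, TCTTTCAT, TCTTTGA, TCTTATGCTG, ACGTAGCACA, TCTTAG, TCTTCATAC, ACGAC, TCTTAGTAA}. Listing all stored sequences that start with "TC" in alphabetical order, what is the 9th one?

TCTTTG

Filter for "TC…" and sort: "TCTTAC", "TCTTAG", "TCTTAGTAA", "TCTTATG", "TCTTATGA", "TCTTATGCTG", "TCTTCATAC", "TCTTTCAT", "TCTTTG", "TCTTTGA"
Position 9: TCTTTG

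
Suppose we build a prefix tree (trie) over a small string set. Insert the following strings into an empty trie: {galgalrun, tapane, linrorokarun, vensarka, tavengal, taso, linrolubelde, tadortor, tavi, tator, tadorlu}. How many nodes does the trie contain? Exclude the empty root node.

Count nodes per top-level branch (shared prefixes stored once):
  'g'-branch (galgalrun): 9 nodes
  'l'-branch (linrolubelde, linrorokarun): 19 nodes
  't'-branch (tadorlu, tadortor, tapane, taso, tator, tavengal, tavi): 26 nodes
  'v'-branch (vensarka): 8 nodes
Sum: 62

62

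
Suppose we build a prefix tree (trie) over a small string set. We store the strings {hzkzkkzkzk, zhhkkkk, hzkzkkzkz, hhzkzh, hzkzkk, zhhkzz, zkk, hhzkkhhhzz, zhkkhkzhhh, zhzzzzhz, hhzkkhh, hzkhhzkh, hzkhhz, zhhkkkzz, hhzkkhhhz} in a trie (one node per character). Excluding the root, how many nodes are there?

53

Trace insertions, counting only characters that open a new branch:
  "hzkzkkzkzk" → 10 new (h, z, k, z, k, k, z, k, z, k)
  "zhhkkkk" → 7 new (z, h, h, k, k, k, k)
  "hzkzkkzkz" → prefix "hzkzkkzkz" already present; 0 new (none)
  "hhzkzh" → prefix "h" already present; 5 new (h, z, k, z, h)
  "hzkzkk" → prefix "hzkzkk" already present; 0 new (none)
  "zhhkzz" → prefix "zhhk" already present; 2 new (z, z)
  "zkk" → prefix "z" already present; 2 new (k, k)
  "hhzkkhhhzz" → prefix "hhzk" already present; 6 new (k, h, h, h, z, z)
  "zhkkhkzhhh" → prefix "zh" already present; 8 new (k, k, h, k, z, h, h, h)
  "zhzzzzhz" → prefix "zh" already present; 6 new (z, z, z, z, h, z)
  "hhzkkhh" → prefix "hhzkkhh" already present; 0 new (none)
  "hzkhhzkh" → prefix "hzk" already present; 5 new (h, h, z, k, h)
  "hzkhhz" → prefix "hzkhhz" already present; 0 new (none)
  "zhhkkkzz" → prefix "zhhkkk" already present; 2 new (z, z)
  "hhzkkhhhz" → prefix "hhzkkhhhz" already present; 0 new (none)
Total nodes = 10 + 7 + 0 + 5 + 0 + 2 + 2 + 6 + 8 + 6 + 0 + 5 + 0 + 2 + 0 = 53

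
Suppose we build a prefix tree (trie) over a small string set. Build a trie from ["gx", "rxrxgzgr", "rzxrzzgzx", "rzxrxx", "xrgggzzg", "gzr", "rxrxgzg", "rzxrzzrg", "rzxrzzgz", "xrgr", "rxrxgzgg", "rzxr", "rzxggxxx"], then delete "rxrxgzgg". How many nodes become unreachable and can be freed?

1

A node on "rxrxgzgg"'s path can go only if nothing else ends at it or branches off below it.
The suffix "g" (1 node) is used only by "rxrxgzgg"; the node for "rxrxgzg" still has the child "r", so pruning stops there.
Nodes removed: 1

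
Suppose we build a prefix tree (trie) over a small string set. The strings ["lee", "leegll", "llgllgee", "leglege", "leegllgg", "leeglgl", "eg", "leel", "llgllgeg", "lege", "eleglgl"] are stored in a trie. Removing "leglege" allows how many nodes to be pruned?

After clearing the end-marker at "leglege", prune upward until reaching a node still needed by another word.
The suffix "lege" (4 nodes) is used only by "leglege"; the node for "leg" still has the child "e", so pruning stops there.
Nodes removed: 4

4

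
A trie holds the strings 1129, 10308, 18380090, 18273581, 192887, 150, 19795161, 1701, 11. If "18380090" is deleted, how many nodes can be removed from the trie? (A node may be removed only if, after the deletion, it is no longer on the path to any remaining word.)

Walk "18380090" from the leaf back toward the root, removing each node that no remaining word uses.
The suffix "380090" (6 nodes) is used only by "18380090"; the node for "18" still has the child "2", so pruning stops there.
Nodes removed: 6

6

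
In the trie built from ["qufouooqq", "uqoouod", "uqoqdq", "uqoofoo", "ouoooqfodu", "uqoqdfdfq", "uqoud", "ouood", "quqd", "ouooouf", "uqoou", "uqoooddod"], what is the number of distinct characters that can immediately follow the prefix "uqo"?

3

Walk "uqo" from the root, arriving at one node.
Characters that immediately follow "uqo" among the stored strings: {o, q, u}.
That node has 3 child edges.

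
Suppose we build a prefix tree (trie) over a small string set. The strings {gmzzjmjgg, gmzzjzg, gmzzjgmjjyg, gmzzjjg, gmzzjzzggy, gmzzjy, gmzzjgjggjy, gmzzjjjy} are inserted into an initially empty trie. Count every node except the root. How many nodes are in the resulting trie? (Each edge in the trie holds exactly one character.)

Trace insertions, counting only characters that open a new branch:
  "gmzzjmjgg" → 9 new (g, m, z, z, j, m, j, g, g)
  "gmzzjzg" → prefix "gmzzj" already present; 2 new (z, g)
  "gmzzjgmjjyg" → prefix "gmzzj" already present; 6 new (g, m, j, j, y, g)
  "gmzzjjg" → prefix "gmzzj" already present; 2 new (j, g)
  "gmzzjzzggy" → prefix "gmzzjz" already present; 4 new (z, g, g, y)
  "gmzzjy" → prefix "gmzzj" already present; 1 new (y)
  "gmzzjgjggjy" → prefix "gmzzjg" already present; 5 new (j, g, g, j, y)
  "gmzzjjjy" → prefix "gmzzjj" already present; 2 new (j, y)
Total nodes = 9 + 2 + 6 + 2 + 4 + 1 + 5 + 2 = 31

31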